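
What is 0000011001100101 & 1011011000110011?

AND: 1 only when both bits are 1
  0000011001100101
& 1011011000110011
------------------
  0000011000100001
Decimal: 1637 & 46643 = 1569



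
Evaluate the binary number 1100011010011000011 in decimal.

Sum of powers of 2 for each 1-bit:
2^0 + 2^1 + 2^6 + 2^7 + 2^10 + 2^12 + 2^13 + 2^17 + 2^18
= 1 + 2 + 64 + 128 + 1024 + 4096 + 8192 + 131072 + 262144
= 406723



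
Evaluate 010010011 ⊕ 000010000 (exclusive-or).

XOR: 1 when bits differ
  010010011
^ 000010000
-----------
  010000011
Decimal: 147 ^ 16 = 131



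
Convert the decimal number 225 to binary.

Using repeated division by 2:
225 ÷ 2 = 112 remainder 1
112 ÷ 2 = 56 remainder 0
56 ÷ 2 = 28 remainder 0
28 ÷ 2 = 14 remainder 0
14 ÷ 2 = 7 remainder 0
7 ÷ 2 = 3 remainder 1
3 ÷ 2 = 1 remainder 1
1 ÷ 2 = 0 remainder 1
Reading remainders bottom to top: 11100001



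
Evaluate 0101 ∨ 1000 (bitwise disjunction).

OR: 1 when either bit is 1
  0101
| 1000
------
  1101
Decimal: 5 | 8 = 13



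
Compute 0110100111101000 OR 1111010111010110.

OR: 1 when either bit is 1
  0110100111101000
| 1111010111010110
------------------
  1111110111111110
Decimal: 27112 | 62934 = 65022



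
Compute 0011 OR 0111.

OR: 1 when either bit is 1
  0011
| 0111
------
  0111
Decimal: 3 | 7 = 7



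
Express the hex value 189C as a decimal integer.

Expand by place value (powers of 16):
Digit values: C = 12
189C = 1 × 16^3 + 8 × 16^2 + 9 × 16^1 + 12 × 16^0
= 1 × 4096 + 8 × 256 + 9 × 16 + 12 × 1
= 4096 + 2048 + 144 + 12
= 6300



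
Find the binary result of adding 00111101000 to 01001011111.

Add column by column from the right: bit + bit + carry-in; write the sum mod 2, carry 1 when the sum is 2 or 3.
carry:  11111110000
        00111101000
+       01001011111
-------------------
       010001000111
(the carry out of the leftmost column, 0, becomes the leading bit)
Decimal check:
  00111101000 = 256 + 128 + 64 + 32 + 8 = 488
  01001011111 = 512 + 64 + 16 + 8 + 4 + 2 + 1 = 607
  488 + 607 = 1095, and 010001000111 = 1024 + 64 + 4 + 2 + 1 = 1095 ✓



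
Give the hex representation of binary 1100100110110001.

Group into 4-bit nibbles from right:
  1100 = C
  1001 = 9
  1011 = B
  0001 = 1
Result: C9B1



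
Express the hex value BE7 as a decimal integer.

Expand by place value (powers of 16):
Digit values: B = 11, E = 14
BE7 = 11 × 16^2 + 14 × 16^1 + 7 × 16^0
= 11 × 256 + 14 × 16 + 7 × 1
= 2816 + 224 + 7
= 3047



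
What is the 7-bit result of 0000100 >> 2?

Original: 0000100 (decimal 4)
Shift right by 2 positions
Drop the 2 low bits; fill with zeros on the left
Result: 0000001 (decimal 1)
Equivalent: 4 >> 2 = 4 ÷ 2^2 = 1



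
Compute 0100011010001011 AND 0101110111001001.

AND: 1 only when both bits are 1
  0100011010001011
& 0101110111001001
------------------
  0100010010001001
Decimal: 18059 & 24009 = 17545



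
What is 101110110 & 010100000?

AND: 1 only when both bits are 1
  101110110
& 010100000
-----------
  000100000
Decimal: 374 & 160 = 32



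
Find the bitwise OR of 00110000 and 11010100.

OR: 1 when either bit is 1
  00110000
| 11010100
----------
  11110100
Decimal: 48 | 212 = 244



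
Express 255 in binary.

Using repeated division by 2:
255 ÷ 2 = 127 remainder 1
127 ÷ 2 = 63 remainder 1
63 ÷ 2 = 31 remainder 1
31 ÷ 2 = 15 remainder 1
15 ÷ 2 = 7 remainder 1
7 ÷ 2 = 3 remainder 1
3 ÷ 2 = 1 remainder 1
1 ÷ 2 = 0 remainder 1
Reading remainders bottom to top: 11111111



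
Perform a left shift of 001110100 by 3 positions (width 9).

Original: 001110100 (decimal 116)
Shift left by 3 positions
Append 3 zeros on the right and drop the 3 high bits that overflow the 9-bit width
Result: 110100000 (decimal 416)
Equivalent: 116 << 3 = 116 × 2^3 = 928, truncated to 9 bits = 416



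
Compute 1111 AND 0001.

AND: 1 only when both bits are 1
  1111
& 0001
------
  0001
Decimal: 15 & 1 = 1



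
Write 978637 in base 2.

Using repeated division by 2:
978637 ÷ 2 = 489318 remainder 1
489318 ÷ 2 = 244659 remainder 0
244659 ÷ 2 = 122329 remainder 1
122329 ÷ 2 = 61164 remainder 1
61164 ÷ 2 = 30582 remainder 0
30582 ÷ 2 = 15291 remainder 0
15291 ÷ 2 = 7645 remainder 1
7645 ÷ 2 = 3822 remainder 1
3822 ÷ 2 = 1911 remainder 0
1911 ÷ 2 = 955 remainder 1
955 ÷ 2 = 477 remainder 1
477 ÷ 2 = 238 remainder 1
238 ÷ 2 = 119 remainder 0
119 ÷ 2 = 59 remainder 1
59 ÷ 2 = 29 remainder 1
29 ÷ 2 = 14 remainder 1
14 ÷ 2 = 7 remainder 0
7 ÷ 2 = 3 remainder 1
3 ÷ 2 = 1 remainder 1
1 ÷ 2 = 0 remainder 1
Reading remainders bottom to top: 11101110111011001101



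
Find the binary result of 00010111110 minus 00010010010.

Method 1 - Direct subtraction (column by column from the right: bit − bit − borrow-in; if negative, add 2 and borrow 1 from the next column):
borrow: 00000000000
        00010111110
-       00010010010
-------------------
        00000101100

Method 2 - Add two's complement:
Two's complement of 00010010010: invert → 11101101101, add 1 → 11101101110
  00010111110
+ 11101101110
-------------
 100000101100  (end carry out of the top bit = 1)
Discarding the end carry: 00000101100
Decimal check:
  00010111110 = 128 + 32 + 16 + 8 + 4 + 2 = 190
  00010010010 = 128 + 16 + 2 = 146
  190 - 146 = 44, and 00000101100 = 32 + 8 + 4 = 44 ✓



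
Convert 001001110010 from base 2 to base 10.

Sum of powers of 2 for each 1-bit:
2^1 + 2^4 + 2^5 + 2^6 + 2^9
= 2 + 16 + 32 + 64 + 512
= 626



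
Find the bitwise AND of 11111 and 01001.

AND: 1 only when both bits are 1
  11111
& 01001
-------
  01001
Decimal: 31 & 9 = 9



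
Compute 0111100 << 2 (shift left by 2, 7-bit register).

Original: 0111100 (decimal 60)
Shift left by 2 positions
Append 2 zeros on the right and drop the 2 high bits that overflow the 7-bit width
Result: 1110000 (decimal 112)
Equivalent: 60 << 2 = 60 × 2^2 = 240, truncated to 7 bits = 112



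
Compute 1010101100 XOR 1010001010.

XOR: 1 when bits differ
  1010101100
^ 1010001010
------------
  0000100110
Decimal: 684 ^ 650 = 38



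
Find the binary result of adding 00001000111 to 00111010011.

Add column by column from the right: bit + bit + carry-in; write the sum mod 2, carry 1 when the sum is 2 or 3.
carry:  01110001110
        00001000111
+       00111010011
-------------------
       001000011010
(the carry out of the leftmost column, 0, becomes the leading bit)
Decimal check:
  00001000111 = 64 + 4 + 2 + 1 = 71
  00111010011 = 256 + 128 + 64 + 16 + 2 + 1 = 467
  71 + 467 = 538, and 001000011010 = 512 + 16 + 8 + 2 = 538 ✓



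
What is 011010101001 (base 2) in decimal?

Sum of powers of 2 for each 1-bit:
2^0 + 2^3 + 2^5 + 2^7 + 2^9 + 2^10
= 1 + 8 + 32 + 128 + 512 + 1024
= 1705



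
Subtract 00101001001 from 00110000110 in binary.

Method 1 - Direct subtraction (column by column from the right: bit − bit − borrow-in; if negative, add 2 and borrow 1 from the next column):
borrow: 00011110010
        00110000110
-       00101001001
-------------------
        00000111101

Method 2 - Add two's complement:
Two's complement of 00101001001: invert → 11010110110, add 1 → 11010110111
  00110000110
+ 11010110111
-------------
 100000111101  (end carry out of the top bit = 1)
Discarding the end carry: 00000111101
Decimal check:
  00110000110 = 256 + 128 + 4 + 2 = 390
  00101001001 = 256 + 64 + 8 + 1 = 329
  390 - 329 = 61, and 00000111101 = 32 + 16 + 8 + 4 + 1 = 61 ✓



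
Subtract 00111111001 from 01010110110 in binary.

Method 1 - Direct subtraction (column by column from the right: bit − bit − borrow-in; if negative, add 2 and borrow 1 from the next column):
borrow: 01111110010
        01010110110
-       00111111001
-------------------
        00010111101

Method 2 - Add two's complement:
Two's complement of 00111111001: invert → 11000000110, add 1 → 11000000111
  01010110110
+ 11000000111
-------------
 100010111101  (end carry out of the top bit = 1)
Discarding the end carry: 00010111101
Decimal check:
  01010110110 = 512 + 128 + 32 + 16 + 4 + 2 = 694
  00111111001 = 256 + 128 + 64 + 32 + 16 + 8 + 1 = 505
  694 - 505 = 189, and 00010111101 = 128 + 32 + 16 + 8 + 4 + 1 = 189 ✓



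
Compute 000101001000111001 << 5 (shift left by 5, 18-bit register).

Original: 000101001000111001 (decimal 21049)
Shift left by 5 positions
Append 5 zeros on the right and drop the 5 high bits that overflow the 18-bit width
Result: 100100011100100000 (decimal 149280)
Equivalent: 21049 << 5 = 21049 × 2^5 = 673568, truncated to 18 bits = 149280



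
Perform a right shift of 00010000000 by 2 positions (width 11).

Original: 00010000000 (decimal 128)
Shift right by 2 positions
Drop the 2 low bits; fill with zeros on the left
Result: 00000100000 (decimal 32)
Equivalent: 128 >> 2 = 128 ÷ 2^2 = 32



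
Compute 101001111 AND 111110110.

AND: 1 only when both bits are 1
  101001111
& 111110110
-----------
  101000110
Decimal: 335 & 502 = 326



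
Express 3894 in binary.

Using repeated division by 2:
3894 ÷ 2 = 1947 remainder 0
1947 ÷ 2 = 973 remainder 1
973 ÷ 2 = 486 remainder 1
486 ÷ 2 = 243 remainder 0
243 ÷ 2 = 121 remainder 1
121 ÷ 2 = 60 remainder 1
60 ÷ 2 = 30 remainder 0
30 ÷ 2 = 15 remainder 0
15 ÷ 2 = 7 remainder 1
7 ÷ 2 = 3 remainder 1
3 ÷ 2 = 1 remainder 1
1 ÷ 2 = 0 remainder 1
Reading remainders bottom to top: 111100110110



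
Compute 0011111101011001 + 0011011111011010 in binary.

Add column by column from the right: bit + bit + carry-in; write the sum mod 2, carry 1 when the sum is 2 or 3.
carry:  0111111110110000
        0011111101011001
+       0011011111011010
------------------------
       00111011100110011
(the carry out of the leftmost column, 0, becomes the leading bit)
Decimal check:
  0011111101011001 = 8192 + 4096 + 2048 + 1024 + 512 + 256 + 64 + 16 + 8 + 1 = 16217
  0011011111011010 = 8192 + 4096 + 1024 + 512 + 256 + 128 + 64 + 16 + 8 + 2 = 14298
  16217 + 14298 = 30515, and 00111011100110011 = 16384 + 8192 + 4096 + 1024 + 512 + 256 + 32 + 16 + 2 + 1 = 30515 ✓



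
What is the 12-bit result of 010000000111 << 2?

Original: 010000000111 (decimal 1031)
Shift left by 2 positions
Append 2 zeros on the right and drop the 2 high bits that overflow the 12-bit width
Result: 000000011100 (decimal 28)
Equivalent: 1031 << 2 = 1031 × 2^2 = 4124, truncated to 12 bits = 28



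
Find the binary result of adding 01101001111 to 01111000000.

Add column by column from the right: bit + bit + carry-in; write the sum mod 2, carry 1 when the sum is 2 or 3.
carry:  11110000000
        01101001111
+       01111000000
-------------------
       011100001111
(the carry out of the leftmost column, 0, becomes the leading bit)
Decimal check:
  01101001111 = 512 + 256 + 64 + 8 + 4 + 2 + 1 = 847
  01111000000 = 512 + 256 + 128 + 64 = 960
  847 + 960 = 1807, and 011100001111 = 1024 + 512 + 256 + 8 + 4 + 2 + 1 = 1807 ✓



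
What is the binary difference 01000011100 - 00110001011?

Method 1 - Direct subtraction (column by column from the right: bit − bit − borrow-in; if negative, add 2 and borrow 1 from the next column):
borrow: 01100000110
        01000011100
-       00110001011
-------------------
        00010010001

Method 2 - Add two's complement:
Two's complement of 00110001011: invert → 11001110100, add 1 → 11001110101
  01000011100
+ 11001110101
-------------
 100010010001  (end carry out of the top bit = 1)
Discarding the end carry: 00010010001
Decimal check:
  01000011100 = 512 + 16 + 8 + 4 = 540
  00110001011 = 256 + 128 + 8 + 2 + 1 = 395
  540 - 395 = 145, and 00010010001 = 128 + 16 + 1 = 145 ✓



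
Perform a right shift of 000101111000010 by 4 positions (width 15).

Original: 000101111000010 (decimal 3010)
Shift right by 4 positions
Drop the 4 low bits; fill with zeros on the left
Result: 000000010111100 (decimal 188)
Equivalent: 3010 >> 4 = 3010 ÷ 2^4 = 188



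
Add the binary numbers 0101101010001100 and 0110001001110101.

Add column by column from the right: bit + bit + carry-in; write the sum mod 2, carry 1 when the sum is 2 or 3.
carry:  1000010111111000
        0101101010001100
+       0110001001110101
------------------------
       01011110100000001
(the carry out of the leftmost column, 0, becomes the leading bit)
Decimal check:
  0101101010001100 = 16384 + 4096 + 2048 + 512 + 128 + 8 + 4 = 23180
  0110001001110101 = 16384 + 8192 + 512 + 64 + 32 + 16 + 4 + 1 = 25205
  23180 + 25205 = 48385, and 01011110100000001 = 32768 + 8192 + 4096 + 2048 + 1024 + 256 + 1 = 48385 ✓



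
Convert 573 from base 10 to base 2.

Using repeated division by 2:
573 ÷ 2 = 286 remainder 1
286 ÷ 2 = 143 remainder 0
143 ÷ 2 = 71 remainder 1
71 ÷ 2 = 35 remainder 1
35 ÷ 2 = 17 remainder 1
17 ÷ 2 = 8 remainder 1
8 ÷ 2 = 4 remainder 0
4 ÷ 2 = 2 remainder 0
2 ÷ 2 = 1 remainder 0
1 ÷ 2 = 0 remainder 1
Reading remainders bottom to top: 1000111101



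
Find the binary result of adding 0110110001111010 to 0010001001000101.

Add column by column from the right: bit + bit + carry-in; write the sum mod 2, carry 1 when the sum is 2 or 3.
carry:  1100000010000000
        0110110001111010
+       0010001001000101
------------------------
       01000111010111111
(the carry out of the leftmost column, 0, becomes the leading bit)
Decimal check:
  0110110001111010 = 16384 + 8192 + 2048 + 1024 + 64 + 32 + 16 + 8 + 2 = 27770
  0010001001000101 = 8192 + 512 + 64 + 4 + 1 = 8773
  27770 + 8773 = 36543, and 01000111010111111 = 32768 + 2048 + 1024 + 512 + 128 + 32 + 16 + 8 + 4 + 2 + 1 = 36543 ✓



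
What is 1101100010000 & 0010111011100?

AND: 1 only when both bits are 1
  1101100010000
& 0010111011100
---------------
  0000100010000
Decimal: 6928 & 1500 = 272



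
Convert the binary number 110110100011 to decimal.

Sum of powers of 2 for each 1-bit:
2^0 + 2^1 + 2^5 + 2^7 + 2^8 + 2^10 + 2^11
= 1 + 2 + 32 + 128 + 256 + 1024 + 2048
= 3491



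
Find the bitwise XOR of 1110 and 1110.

XOR: 1 when bits differ
  1110
^ 1110
------
  0000
Decimal: 14 ^ 14 = 0



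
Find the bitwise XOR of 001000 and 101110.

XOR: 1 when bits differ
  001000
^ 101110
--------
  100110
Decimal: 8 ^ 46 = 38



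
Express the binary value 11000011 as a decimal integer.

Sum of powers of 2 for each 1-bit:
2^0 + 2^1 + 2^6 + 2^7
= 1 + 2 + 64 + 128
= 195



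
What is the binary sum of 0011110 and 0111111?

Add column by column from the right: bit + bit + carry-in; write the sum mod 2, carry 1 when the sum is 2 or 3.
carry:  1111100
        0011110
+       0111111
---------------
       01011101
(the carry out of the leftmost column, 0, becomes the leading bit)
Decimal check:
  0011110 = 16 + 8 + 4 + 2 = 30
  0111111 = 32 + 16 + 8 + 4 + 2 + 1 = 63
  30 + 63 = 93, and 01011101 = 64 + 16 + 8 + 4 + 1 = 93 ✓



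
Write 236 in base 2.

Using repeated division by 2:
236 ÷ 2 = 118 remainder 0
118 ÷ 2 = 59 remainder 0
59 ÷ 2 = 29 remainder 1
29 ÷ 2 = 14 remainder 1
14 ÷ 2 = 7 remainder 0
7 ÷ 2 = 3 remainder 1
3 ÷ 2 = 1 remainder 1
1 ÷ 2 = 0 remainder 1
Reading remainders bottom to top: 11101100



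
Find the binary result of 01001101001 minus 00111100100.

Method 1 - Direct subtraction (column by column from the right: bit − bit − borrow-in; if negative, add 2 and borrow 1 from the next column):
borrow: 01100001000
        01001101001
-       00111100100
-------------------
        00010000101

Method 2 - Add two's complement:
Two's complement of 00111100100: invert → 11000011011, add 1 → 11000011100
  01001101001
+ 11000011100
-------------
 100010000101  (end carry out of the top bit = 1)
Discarding the end carry: 00010000101
Decimal check:
  01001101001 = 512 + 64 + 32 + 8 + 1 = 617
  00111100100 = 256 + 128 + 64 + 32 + 4 = 484
  617 - 484 = 133, and 00010000101 = 128 + 4 + 1 = 133 ✓



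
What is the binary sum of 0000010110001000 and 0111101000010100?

Add column by column from the right: bit + bit + carry-in; write the sum mod 2, carry 1 when the sum is 2 or 3.
carry:  0000000000000000
        0000010110001000
+       0111101000010100
------------------------
       00111111110011100
(the carry out of the leftmost column, 0, becomes the leading bit)
Decimal check:
  0000010110001000 = 1024 + 256 + 128 + 8 = 1416
  0111101000010100 = 16384 + 8192 + 4096 + 2048 + 512 + 16 + 4 = 31252
  1416 + 31252 = 32668, and 00111111110011100 = 16384 + 8192 + 4096 + 2048 + 1024 + 512 + 256 + 128 + 16 + 8 + 4 = 32668 ✓



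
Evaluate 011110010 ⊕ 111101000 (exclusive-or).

XOR: 1 when bits differ
  011110010
^ 111101000
-----------
  100011010
Decimal: 242 ^ 488 = 282



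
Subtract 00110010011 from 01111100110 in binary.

Method 1 - Direct subtraction (column by column from the right: bit − bit − borrow-in; if negative, add 2 and borrow 1 from the next column):
borrow: 00000100110
        01111100110
-       00110010011
-------------------
        01001010011

Method 2 - Add two's complement:
Two's complement of 00110010011: invert → 11001101100, add 1 → 11001101101
  01111100110
+ 11001101101
-------------
 101001010011  (end carry out of the top bit = 1)
Discarding the end carry: 01001010011
Decimal check:
  01111100110 = 512 + 256 + 128 + 64 + 32 + 4 + 2 = 998
  00110010011 = 256 + 128 + 16 + 2 + 1 = 403
  998 - 403 = 595, and 01001010011 = 512 + 64 + 16 + 2 + 1 = 595 ✓



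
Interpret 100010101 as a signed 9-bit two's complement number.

Binary: 100010101
Sign bit: 1 (negative)
Invert: 011101010
Add 1:  011101011
Magnitude: 011101011 = 128 + 64 + 32 + 8 + 2 + 1 = 235
Value: -235



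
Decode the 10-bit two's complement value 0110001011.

Binary: 0110001011
Sign bit: 0 (non-negative)
Read directly as an unsigned value:
0110001011 = 256 + 128 + 8 + 2 + 1 = 395
Value: 395



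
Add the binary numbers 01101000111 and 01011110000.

Add column by column from the right: bit + bit + carry-in; write the sum mod 2, carry 1 when the sum is 2 or 3.
carry:  11110000000
        01101000111
+       01011110000
-------------------
       011000110111
(the carry out of the leftmost column, 0, becomes the leading bit)
Decimal check:
  01101000111 = 512 + 256 + 64 + 4 + 2 + 1 = 839
  01011110000 = 512 + 128 + 64 + 32 + 16 = 752
  839 + 752 = 1591, and 011000110111 = 1024 + 512 + 32 + 16 + 4 + 2 + 1 = 1591 ✓



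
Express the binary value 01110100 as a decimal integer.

Sum of powers of 2 for each 1-bit:
2^2 + 2^4 + 2^5 + 2^6
= 4 + 16 + 32 + 64
= 116



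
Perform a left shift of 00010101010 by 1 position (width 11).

Original: 00010101010 (decimal 170)
Shift left by 1 position
Append 1 zero on the right
Result: 00101010100 (decimal 340)
Equivalent: 170 << 1 = 170 × 2^1 = 340



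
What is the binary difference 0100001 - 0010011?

Method 1 - Direct subtraction (column by column from the right: bit − bit − borrow-in; if negative, add 2 and borrow 1 from the next column):
borrow: 0111100
        0100001
-       0010011
---------------
        0001110

Method 2 - Add two's complement:
Two's complement of 0010011: invert → 1101100, add 1 → 1101101
  0100001
+ 1101101
---------
 10001110  (end carry out of the top bit = 1)
Discarding the end carry: 0001110
Decimal check:
  0100001 = 32 + 1 = 33
  0010011 = 16 + 2 + 1 = 19
  33 - 19 = 14, and 0001110 = 8 + 4 + 2 = 14 ✓



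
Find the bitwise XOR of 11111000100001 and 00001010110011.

XOR: 1 when bits differ
  11111000100001
^ 00001010110011
----------------
  11110010010010
Decimal: 15905 ^ 691 = 15506



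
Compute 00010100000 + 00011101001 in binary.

Add column by column from the right: bit + bit + carry-in; write the sum mod 2, carry 1 when the sum is 2 or 3.
carry:  00111000000
        00010100000
+       00011101001
-------------------
       000110001001
(the carry out of the leftmost column, 0, becomes the leading bit)
Decimal check:
  00010100000 = 128 + 32 = 160
  00011101001 = 128 + 64 + 32 + 8 + 1 = 233
  160 + 233 = 393, and 000110001001 = 256 + 128 + 8 + 1 = 393 ✓



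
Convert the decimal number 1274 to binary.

Using repeated division by 2:
1274 ÷ 2 = 637 remainder 0
637 ÷ 2 = 318 remainder 1
318 ÷ 2 = 159 remainder 0
159 ÷ 2 = 79 remainder 1
79 ÷ 2 = 39 remainder 1
39 ÷ 2 = 19 remainder 1
19 ÷ 2 = 9 remainder 1
9 ÷ 2 = 4 remainder 1
4 ÷ 2 = 2 remainder 0
2 ÷ 2 = 1 remainder 0
1 ÷ 2 = 0 remainder 1
Reading remainders bottom to top: 10011111010



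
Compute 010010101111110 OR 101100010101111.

OR: 1 when either bit is 1
  010010101111110
| 101100010101111
-----------------
  111110111111111
Decimal: 9598 | 22703 = 32255



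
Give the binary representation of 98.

Using repeated division by 2:
98 ÷ 2 = 49 remainder 0
49 ÷ 2 = 24 remainder 1
24 ÷ 2 = 12 remainder 0
12 ÷ 2 = 6 remainder 0
6 ÷ 2 = 3 remainder 0
3 ÷ 2 = 1 remainder 1
1 ÷ 2 = 0 remainder 1
Reading remainders bottom to top: 1100010



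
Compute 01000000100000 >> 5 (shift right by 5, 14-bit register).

Original: 01000000100000 (decimal 4128)
Shift right by 5 positions
Drop the 5 low bits; fill with zeros on the left
Result: 00000010000001 (decimal 129)
Equivalent: 4128 >> 5 = 4128 ÷ 2^5 = 129



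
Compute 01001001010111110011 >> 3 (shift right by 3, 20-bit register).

Original: 01001001010111110011 (decimal 300531)
Shift right by 3 positions
Drop the 3 low bits; fill with zeros on the left
Result: 00001001001010111110 (decimal 37566)
Equivalent: 300531 >> 3 = 300531 ÷ 2^3 = 37566



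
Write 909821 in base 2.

Using repeated division by 2:
909821 ÷ 2 = 454910 remainder 1
454910 ÷ 2 = 227455 remainder 0
227455 ÷ 2 = 113727 remainder 1
113727 ÷ 2 = 56863 remainder 1
56863 ÷ 2 = 28431 remainder 1
28431 ÷ 2 = 14215 remainder 1
14215 ÷ 2 = 7107 remainder 1
7107 ÷ 2 = 3553 remainder 1
3553 ÷ 2 = 1776 remainder 1
1776 ÷ 2 = 888 remainder 0
888 ÷ 2 = 444 remainder 0
444 ÷ 2 = 222 remainder 0
222 ÷ 2 = 111 remainder 0
111 ÷ 2 = 55 remainder 1
55 ÷ 2 = 27 remainder 1
27 ÷ 2 = 13 remainder 1
13 ÷ 2 = 6 remainder 1
6 ÷ 2 = 3 remainder 0
3 ÷ 2 = 1 remainder 1
1 ÷ 2 = 0 remainder 1
Reading remainders bottom to top: 11011110000111111101



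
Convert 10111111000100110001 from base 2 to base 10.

Sum of powers of 2 for each 1-bit:
2^0 + 2^4 + 2^5 + 2^8 + 2^12 + 2^13 + 2^14 + 2^15 + 2^16 + 2^17 + 2^19
= 1 + 16 + 32 + 256 + 4096 + 8192 + 16384 + 32768 + 65536 + 131072 + 524288
= 782641



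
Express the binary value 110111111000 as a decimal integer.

Sum of powers of 2 for each 1-bit:
2^3 + 2^4 + 2^5 + 2^6 + 2^7 + 2^8 + 2^10 + 2^11
= 8 + 16 + 32 + 64 + 128 + 256 + 1024 + 2048
= 3576



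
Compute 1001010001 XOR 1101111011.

XOR: 1 when bits differ
  1001010001
^ 1101111011
------------
  0100101010
Decimal: 593 ^ 891 = 298



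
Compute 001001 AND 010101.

AND: 1 only when both bits are 1
  001001
& 010101
--------
  000001
Decimal: 9 & 21 = 1



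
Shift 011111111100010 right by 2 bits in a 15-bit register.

Original: 011111111100010 (decimal 16354)
Shift right by 2 positions
Drop the 2 low bits; fill with zeros on the left
Result: 000111111111000 (decimal 4088)
Equivalent: 16354 >> 2 = 16354 ÷ 2^2 = 4088



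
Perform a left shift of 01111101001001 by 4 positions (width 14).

Original: 01111101001001 (decimal 8009)
Shift left by 4 positions
Append 4 zeros on the right and drop the 4 high bits that overflow the 14-bit width
Result: 11010010010000 (decimal 13456)
Equivalent: 8009 << 4 = 8009 × 2^4 = 128144, truncated to 14 bits = 13456



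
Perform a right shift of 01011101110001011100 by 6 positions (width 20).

Original: 01011101110001011100 (decimal 384092)
Shift right by 6 positions
Drop the 6 low bits; fill with zeros on the left
Result: 00000001011101110001 (decimal 6001)
Equivalent: 384092 >> 6 = 384092 ÷ 2^6 = 6001



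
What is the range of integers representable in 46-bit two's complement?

For 46-bit two's complement:
Minimum: -2^45 = -35184372088832
Maximum: 2^45 - 1 = 35184372088831



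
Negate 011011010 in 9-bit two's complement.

Original: 011011010
Step 1 - Invert all bits: 100100101
Step 2 - Add 1: 100100110
Verification: 011011010 + 100100110 = 1000000000; discarding the end carry (carry out of the top bit) leaves the 9-bit value 000000000, as required for x + (-x)



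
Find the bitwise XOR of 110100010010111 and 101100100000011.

XOR: 1 when bits differ
  110100010010111
^ 101100100000011
-----------------
  011000110010100
Decimal: 26775 ^ 22787 = 12692



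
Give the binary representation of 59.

Using repeated division by 2:
59 ÷ 2 = 29 remainder 1
29 ÷ 2 = 14 remainder 1
14 ÷ 2 = 7 remainder 0
7 ÷ 2 = 3 remainder 1
3 ÷ 2 = 1 remainder 1
1 ÷ 2 = 0 remainder 1
Reading remainders bottom to top: 111011



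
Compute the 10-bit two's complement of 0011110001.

Original: 0011110001
Step 1 - Invert all bits: 1100001110
Step 2 - Add 1: 1100001111
Verification: 0011110001 + 1100001111 = 10000000000; discarding the end carry (carry out of the top bit) leaves the 10-bit value 0000000000, as required for x + (-x)



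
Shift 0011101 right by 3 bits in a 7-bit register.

Original: 0011101 (decimal 29)
Shift right by 3 positions
Drop the 3 low bits; fill with zeros on the left
Result: 0000011 (decimal 3)
Equivalent: 29 >> 3 = 29 ÷ 2^3 = 3



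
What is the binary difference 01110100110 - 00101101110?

Method 1 - Direct subtraction (column by column from the right: bit − bit − borrow-in; if negative, add 2 and borrow 1 from the next column):
borrow: 00011110000
        01110100110
-       00101101110
-------------------
        01000111000

Method 2 - Add two's complement:
Two's complement of 00101101110: invert → 11010010001, add 1 → 11010010010
  01110100110
+ 11010010010
-------------
 101000111000  (end carry out of the top bit = 1)
Discarding the end carry: 01000111000
Decimal check:
  01110100110 = 512 + 256 + 128 + 32 + 4 + 2 = 934
  00101101110 = 256 + 64 + 32 + 8 + 4 + 2 = 366
  934 - 366 = 568, and 01000111000 = 512 + 32 + 16 + 8 = 568 ✓



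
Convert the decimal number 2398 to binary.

Using repeated division by 2:
2398 ÷ 2 = 1199 remainder 0
1199 ÷ 2 = 599 remainder 1
599 ÷ 2 = 299 remainder 1
299 ÷ 2 = 149 remainder 1
149 ÷ 2 = 74 remainder 1
74 ÷ 2 = 37 remainder 0
37 ÷ 2 = 18 remainder 1
18 ÷ 2 = 9 remainder 0
9 ÷ 2 = 4 remainder 1
4 ÷ 2 = 2 remainder 0
2 ÷ 2 = 1 remainder 0
1 ÷ 2 = 0 remainder 1
Reading remainders bottom to top: 100101011110



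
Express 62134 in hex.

Using repeated division by 16 (digits 10–15 are A–F):
62134 ÷ 16 = 3883 remainder 6
3883 ÷ 16 = 242 remainder 11 (B)
242 ÷ 16 = 15 remainder 2
15 ÷ 16 = 0 remainder 15 (F)
Reading remainders bottom to top: F2B6



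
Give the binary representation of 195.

Using repeated division by 2:
195 ÷ 2 = 97 remainder 1
97 ÷ 2 = 48 remainder 1
48 ÷ 2 = 24 remainder 0
24 ÷ 2 = 12 remainder 0
12 ÷ 2 = 6 remainder 0
6 ÷ 2 = 3 remainder 0
3 ÷ 2 = 1 remainder 1
1 ÷ 2 = 0 remainder 1
Reading remainders bottom to top: 11000011



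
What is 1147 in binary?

Using repeated division by 2:
1147 ÷ 2 = 573 remainder 1
573 ÷ 2 = 286 remainder 1
286 ÷ 2 = 143 remainder 0
143 ÷ 2 = 71 remainder 1
71 ÷ 2 = 35 remainder 1
35 ÷ 2 = 17 remainder 1
17 ÷ 2 = 8 remainder 1
8 ÷ 2 = 4 remainder 0
4 ÷ 2 = 2 remainder 0
2 ÷ 2 = 1 remainder 0
1 ÷ 2 = 0 remainder 1
Reading remainders bottom to top: 10001111011



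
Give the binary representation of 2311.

Using repeated division by 2:
2311 ÷ 2 = 1155 remainder 1
1155 ÷ 2 = 577 remainder 1
577 ÷ 2 = 288 remainder 1
288 ÷ 2 = 144 remainder 0
144 ÷ 2 = 72 remainder 0
72 ÷ 2 = 36 remainder 0
36 ÷ 2 = 18 remainder 0
18 ÷ 2 = 9 remainder 0
9 ÷ 2 = 4 remainder 1
4 ÷ 2 = 2 remainder 0
2 ÷ 2 = 1 remainder 0
1 ÷ 2 = 0 remainder 1
Reading remainders bottom to top: 100100000111



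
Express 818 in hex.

Using repeated division by 16 (digits 10–15 are A–F):
818 ÷ 16 = 51 remainder 2
51 ÷ 16 = 3 remainder 3
3 ÷ 16 = 0 remainder 3
Reading remainders bottom to top: 332



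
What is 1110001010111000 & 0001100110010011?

AND: 1 only when both bits are 1
  1110001010111000
& 0001100110010011
------------------
  0000000010010000
Decimal: 58040 & 6547 = 144



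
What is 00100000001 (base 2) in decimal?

Sum of powers of 2 for each 1-bit:
2^0 + 2^8
= 1 + 256
= 257



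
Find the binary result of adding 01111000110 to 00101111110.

Add column by column from the right: bit + bit + carry-in; write the sum mod 2, carry 1 when the sum is 2 or 3.
carry:  11111111100
        01111000110
+       00101111110
-------------------
       010101000100
(the carry out of the leftmost column, 0, becomes the leading bit)
Decimal check:
  01111000110 = 512 + 256 + 128 + 64 + 4 + 2 = 966
  00101111110 = 256 + 64 + 32 + 16 + 8 + 4 + 2 = 382
  966 + 382 = 1348, and 010101000100 = 1024 + 256 + 64 + 4 = 1348 ✓



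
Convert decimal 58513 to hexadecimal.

Using repeated division by 16 (digits 10–15 are A–F):
58513 ÷ 16 = 3657 remainder 1
3657 ÷ 16 = 228 remainder 9
228 ÷ 16 = 14 remainder 4
14 ÷ 16 = 0 remainder 14 (E)
Reading remainders bottom to top: E491



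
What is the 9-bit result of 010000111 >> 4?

Original: 010000111 (decimal 135)
Shift right by 4 positions
Drop the 4 low bits; fill with zeros on the left
Result: 000001000 (decimal 8)
Equivalent: 135 >> 4 = 135 ÷ 2^4 = 8



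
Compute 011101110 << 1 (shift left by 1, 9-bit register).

Original: 011101110 (decimal 238)
Shift left by 1 position
Append 1 zero on the right
Result: 111011100 (decimal 476)
Equivalent: 238 << 1 = 238 × 2^1 = 476



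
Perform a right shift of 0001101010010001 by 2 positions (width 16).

Original: 0001101010010001 (decimal 6801)
Shift right by 2 positions
Drop the 2 low bits; fill with zeros on the left
Result: 0000011010100100 (decimal 1700)
Equivalent: 6801 >> 2 = 6801 ÷ 2^2 = 1700



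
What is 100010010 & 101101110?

AND: 1 only when both bits are 1
  100010010
& 101101110
-----------
  100000010
Decimal: 274 & 366 = 258



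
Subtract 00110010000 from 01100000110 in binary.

Method 1 - Direct subtraction (column by column from the right: bit − bit − borrow-in; if negative, add 2 and borrow 1 from the next column):
borrow: 01111100000
        01100000110
-       00110010000
-------------------
        00101110110

Method 2 - Add two's complement:
Two's complement of 00110010000: invert → 11001101111, add 1 → 11001110000
  01100000110
+ 11001110000
-------------
 100101110110  (end carry out of the top bit = 1)
Discarding the end carry: 00101110110
Decimal check:
  01100000110 = 512 + 256 + 4 + 2 = 774
  00110010000 = 256 + 128 + 16 = 400
  774 - 400 = 374, and 00101110110 = 256 + 64 + 32 + 16 + 4 + 2 = 374 ✓



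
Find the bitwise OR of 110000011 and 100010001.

OR: 1 when either bit is 1
  110000011
| 100010001
-----------
  110010011
Decimal: 387 | 273 = 403



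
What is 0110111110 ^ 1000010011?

XOR: 1 when bits differ
  0110111110
^ 1000010011
------------
  1110101101
Decimal: 446 ^ 531 = 941



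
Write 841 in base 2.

Using repeated division by 2:
841 ÷ 2 = 420 remainder 1
420 ÷ 2 = 210 remainder 0
210 ÷ 2 = 105 remainder 0
105 ÷ 2 = 52 remainder 1
52 ÷ 2 = 26 remainder 0
26 ÷ 2 = 13 remainder 0
13 ÷ 2 = 6 remainder 1
6 ÷ 2 = 3 remainder 0
3 ÷ 2 = 1 remainder 1
1 ÷ 2 = 0 remainder 1
Reading remainders bottom to top: 1101001001



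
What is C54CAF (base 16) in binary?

Convert each hex digit to 4 bits:
  C = 1100
  5 = 0101
  4 = 0100
  C = 1100
  A = 1010
  F = 1111
Concatenate: 110001010100110010101111



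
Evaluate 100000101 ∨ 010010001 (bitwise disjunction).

OR: 1 when either bit is 1
  100000101
| 010010001
-----------
  110010101
Decimal: 261 | 145 = 405



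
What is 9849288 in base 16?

Using repeated division by 16 (digits 10–15 are A–F):
9849288 ÷ 16 = 615580 remainder 8
615580 ÷ 16 = 38473 remainder 12 (C)
38473 ÷ 16 = 2404 remainder 9
2404 ÷ 16 = 150 remainder 4
150 ÷ 16 = 9 remainder 6
9 ÷ 16 = 0 remainder 9
Reading remainders bottom to top: 9649C8



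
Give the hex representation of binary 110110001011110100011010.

Group into 4-bit nibbles from right:
  1101 = D
  1000 = 8
  1011 = B
  1101 = D
  0001 = 1
  1010 = A
Result: D8BD1A



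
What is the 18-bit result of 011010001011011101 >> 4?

Original: 011010001011011101 (decimal 107229)
Shift right by 4 positions
Drop the 4 low bits; fill with zeros on the left
Result: 000001101000101101 (decimal 6701)
Equivalent: 107229 >> 4 = 107229 ÷ 2^4 = 6701



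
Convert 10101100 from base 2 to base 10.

Sum of powers of 2 for each 1-bit:
2^2 + 2^3 + 2^5 + 2^7
= 4 + 8 + 32 + 128
= 172



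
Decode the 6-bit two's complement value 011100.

Binary: 011100
Sign bit: 0 (non-negative)
Read directly as an unsigned value:
011100 = 16 + 8 + 4 = 28
Value: 28



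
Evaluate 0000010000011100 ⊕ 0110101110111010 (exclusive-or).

XOR: 1 when bits differ
  0000010000011100
^ 0110101110111010
------------------
  0110111110100110
Decimal: 1052 ^ 27578 = 28582



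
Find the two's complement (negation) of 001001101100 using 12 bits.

Original: 001001101100
Step 1 - Invert all bits: 110110010011
Step 2 - Add 1: 110110010100
Verification: 001001101100 + 110110010100 = 1000000000000; discarding the end carry (carry out of the top bit) leaves the 12-bit value 000000000000, as required for x + (-x)



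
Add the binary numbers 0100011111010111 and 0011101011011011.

Add column by column from the right: bit + bit + carry-in; write the sum mod 2, carry 1 when the sum is 2 or 3.
carry:  1111111110111110
        0100011111010111
+       0011101011011011
------------------------
       01000001010110010
(the carry out of the leftmost column, 0, becomes the leading bit)
Decimal check:
  0100011111010111 = 16384 + 1024 + 512 + 256 + 128 + 64 + 16 + 4 + 2 + 1 = 18391
  0011101011011011 = 8192 + 4096 + 2048 + 512 + 128 + 64 + 16 + 8 + 2 + 1 = 15067
  18391 + 15067 = 33458, and 01000001010110010 = 32768 + 512 + 128 + 32 + 16 + 2 = 33458 ✓



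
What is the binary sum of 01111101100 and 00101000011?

Add column by column from the right: bit + bit + carry-in; write the sum mod 2, carry 1 when the sum is 2 or 3.
carry:  11110000000
        01111101100
+       00101000011
-------------------
       010100101111
(the carry out of the leftmost column, 0, becomes the leading bit)
Decimal check:
  01111101100 = 512 + 256 + 128 + 64 + 32 + 8 + 4 = 1004
  00101000011 = 256 + 64 + 2 + 1 = 323
  1004 + 323 = 1327, and 010100101111 = 1024 + 256 + 32 + 8 + 4 + 2 + 1 = 1327 ✓



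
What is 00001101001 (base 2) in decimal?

Sum of powers of 2 for each 1-bit:
2^0 + 2^3 + 2^5 + 2^6
= 1 + 8 + 32 + 64
= 105



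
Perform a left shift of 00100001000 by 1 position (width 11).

Original: 00100001000 (decimal 264)
Shift left by 1 position
Append 1 zero on the right
Result: 01000010000 (decimal 528)
Equivalent: 264 << 1 = 264 × 2^1 = 528



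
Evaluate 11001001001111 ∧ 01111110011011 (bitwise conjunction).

AND: 1 only when both bits are 1
  11001001001111
& 01111110011011
----------------
  01001000001011
Decimal: 12879 & 8091 = 4619



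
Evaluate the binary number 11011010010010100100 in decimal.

Sum of powers of 2 for each 1-bit:
2^2 + 2^5 + 2^7 + 2^10 + 2^13 + 2^15 + 2^16 + 2^18 + 2^19
= 4 + 32 + 128 + 1024 + 8192 + 32768 + 65536 + 262144 + 524288
= 894116



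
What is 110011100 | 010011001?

OR: 1 when either bit is 1
  110011100
| 010011001
-----------
  110011101
Decimal: 412 | 153 = 413



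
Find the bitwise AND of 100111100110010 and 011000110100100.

AND: 1 only when both bits are 1
  100111100110010
& 011000110100100
-----------------
  000000100100000
Decimal: 20274 & 12708 = 288



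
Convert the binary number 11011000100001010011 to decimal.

Sum of powers of 2 for each 1-bit:
2^0 + 2^1 + 2^4 + 2^6 + 2^11 + 2^15 + 2^16 + 2^18 + 2^19
= 1 + 2 + 16 + 64 + 2048 + 32768 + 65536 + 262144 + 524288
= 886867



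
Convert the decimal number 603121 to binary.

Using repeated division by 2:
603121 ÷ 2 = 301560 remainder 1
301560 ÷ 2 = 150780 remainder 0
150780 ÷ 2 = 75390 remainder 0
75390 ÷ 2 = 37695 remainder 0
37695 ÷ 2 = 18847 remainder 1
18847 ÷ 2 = 9423 remainder 1
9423 ÷ 2 = 4711 remainder 1
4711 ÷ 2 = 2355 remainder 1
2355 ÷ 2 = 1177 remainder 1
1177 ÷ 2 = 588 remainder 1
588 ÷ 2 = 294 remainder 0
294 ÷ 2 = 147 remainder 0
147 ÷ 2 = 73 remainder 1
73 ÷ 2 = 36 remainder 1
36 ÷ 2 = 18 remainder 0
18 ÷ 2 = 9 remainder 0
9 ÷ 2 = 4 remainder 1
4 ÷ 2 = 2 remainder 0
2 ÷ 2 = 1 remainder 0
1 ÷ 2 = 0 remainder 1
Reading remainders bottom to top: 10010011001111110001



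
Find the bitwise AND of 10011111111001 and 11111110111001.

AND: 1 only when both bits are 1
  10011111111001
& 11111110111001
----------------
  10011110111001
Decimal: 10233 & 16313 = 10169



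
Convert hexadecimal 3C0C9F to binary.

Convert each hex digit to 4 bits:
  3 = 0011
  C = 1100
  0 = 0000
  C = 1100
  9 = 1001
  F = 1111
Concatenate: 001111000000110010011111



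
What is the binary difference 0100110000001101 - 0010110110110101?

Method 1 - Direct subtraction (column by column from the right: bit − bit − borrow-in; if negative, add 2 and borrow 1 from the next column):
borrow: 0111111111100000
        0100110000001101
-       0010110110110101
------------------------
        0001111001011000

Method 2 - Add two's complement:
Two's complement of 0010110110110101: invert → 1101001001001010, add 1 → 1101001001001011
  0100110000001101
+ 1101001001001011
------------------
 10001111001011000  (end carry out of the top bit = 1)
Discarding the end carry: 0001111001011000
Decimal check:
  0100110000001101 = 16384 + 2048 + 1024 + 8 + 4 + 1 = 19469
  0010110110110101 = 8192 + 2048 + 1024 + 256 + 128 + 32 + 16 + 4 + 1 = 11701
  19469 - 11701 = 7768, and 0001111001011000 = 4096 + 2048 + 1024 + 512 + 64 + 16 + 8 = 7768 ✓



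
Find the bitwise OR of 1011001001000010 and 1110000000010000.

OR: 1 when either bit is 1
  1011001001000010
| 1110000000010000
------------------
  1111001001010010
Decimal: 45634 | 57360 = 62034



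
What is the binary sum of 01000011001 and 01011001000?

Add column by column from the right: bit + bit + carry-in; write the sum mod 2, carry 1 when the sum is 2 or 3.
carry:  10000110000
        01000011001
+       01011001000
-------------------
       010011100001
(the carry out of the leftmost column, 0, becomes the leading bit)
Decimal check:
  01000011001 = 512 + 16 + 8 + 1 = 537
  01011001000 = 512 + 128 + 64 + 8 = 712
  537 + 712 = 1249, and 010011100001 = 1024 + 128 + 64 + 32 + 1 = 1249 ✓



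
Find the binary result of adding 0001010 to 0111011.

Add column by column from the right: bit + bit + carry-in; write the sum mod 2, carry 1 when the sum is 2 or 3.
carry:  1110100
        0001010
+       0111011
---------------
       01000101
(the carry out of the leftmost column, 0, becomes the leading bit)
Decimal check:
  0001010 = 8 + 2 = 10
  0111011 = 32 + 16 + 8 + 2 + 1 = 59
  10 + 59 = 69, and 01000101 = 64 + 4 + 1 = 69 ✓



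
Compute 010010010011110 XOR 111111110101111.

XOR: 1 when bits differ
  010010010011110
^ 111111110101111
-----------------
  101101100110001
Decimal: 9374 ^ 32687 = 23345



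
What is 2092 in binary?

Using repeated division by 2:
2092 ÷ 2 = 1046 remainder 0
1046 ÷ 2 = 523 remainder 0
523 ÷ 2 = 261 remainder 1
261 ÷ 2 = 130 remainder 1
130 ÷ 2 = 65 remainder 0
65 ÷ 2 = 32 remainder 1
32 ÷ 2 = 16 remainder 0
16 ÷ 2 = 8 remainder 0
8 ÷ 2 = 4 remainder 0
4 ÷ 2 = 2 remainder 0
2 ÷ 2 = 1 remainder 0
1 ÷ 2 = 0 remainder 1
Reading remainders bottom to top: 100000101100



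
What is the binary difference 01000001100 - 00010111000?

Method 1 - Direct subtraction (column by column from the right: bit − bit − borrow-in; if negative, add 2 and borrow 1 from the next column):
borrow: 01111100000
        01000001100
-       00010111000
-------------------
        00101010100

Method 2 - Add two's complement:
Two's complement of 00010111000: invert → 11101000111, add 1 → 11101001000
  01000001100
+ 11101001000
-------------
 100101010100  (end carry out of the top bit = 1)
Discarding the end carry: 00101010100
Decimal check:
  01000001100 = 512 + 8 + 4 = 524
  00010111000 = 128 + 32 + 16 + 8 = 184
  524 - 184 = 340, and 00101010100 = 256 + 64 + 16 + 4 = 340 ✓

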